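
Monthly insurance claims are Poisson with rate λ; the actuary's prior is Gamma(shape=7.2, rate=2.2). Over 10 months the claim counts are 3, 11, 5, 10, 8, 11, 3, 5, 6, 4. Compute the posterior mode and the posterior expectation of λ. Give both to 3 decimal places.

Σ counts = 66. Posterior: Gamma(shape = 7.2+66 = 73.2, rate = 2.2+10 = 12.2).
Mode = (α−1)/β = 72.2/12.2 = 5.918.
Mean = α/β = 73.2/12.2 = 6.000.

λ_MAP = 5.918, E[λ|data] = 6.000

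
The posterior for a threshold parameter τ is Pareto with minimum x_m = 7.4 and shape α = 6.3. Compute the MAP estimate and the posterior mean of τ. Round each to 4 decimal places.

MAP = 7.4000; posterior mean = 8.7962

The Pareto density is strictly decreasing on [x_m, ∞), so the mode is x_m = 7.4000.
Mean = α·x_m/(α−1) = 6.3·7.4/5.3 = 8.7962.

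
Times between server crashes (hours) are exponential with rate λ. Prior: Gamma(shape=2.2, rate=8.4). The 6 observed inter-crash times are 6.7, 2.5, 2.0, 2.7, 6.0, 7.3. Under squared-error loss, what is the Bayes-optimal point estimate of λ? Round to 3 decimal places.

Σ times = 27.2. Posterior: Gamma(shape = 2.2+6 = 8.2, rate = 8.4+27.2 = 35.6).
Mode = (α−1)/β = 7.2/35.6 = 0.202.
Mean = α/β = 8.2/35.6 = 0.230.
Squared-error loss ⇒ the optimal estimator is the posterior mean.

0.230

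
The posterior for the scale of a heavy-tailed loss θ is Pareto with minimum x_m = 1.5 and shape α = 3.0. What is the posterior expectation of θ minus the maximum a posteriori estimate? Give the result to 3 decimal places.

The Pareto density is strictly decreasing on [x_m, ∞), so the mode is x_m = 1.500.
Mean = α·x_m/(α−1) = 3.0·1.5/2.0 = 2.250.
Difference = 2.250 − 1.500 = 0.750.

0.750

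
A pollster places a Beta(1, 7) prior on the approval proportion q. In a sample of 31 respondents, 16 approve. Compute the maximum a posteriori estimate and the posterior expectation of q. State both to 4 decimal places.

q_MAP = 0.4324, E[q|data] = 0.4359

Posterior: Beta(1+16, 7+15) = Beta(17, 22).
Mode = (17−1)/(17+22−2) = 16/37 = 0.4324.
Mean = 17/(17+22) = 17/39 = 0.4359.
The posterior is right-skewed, so the mean exceeds the mode.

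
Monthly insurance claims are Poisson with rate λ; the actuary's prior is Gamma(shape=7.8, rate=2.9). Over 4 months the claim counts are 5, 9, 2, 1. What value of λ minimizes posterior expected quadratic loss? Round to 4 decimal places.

3.5942

Σ counts = 17. Posterior: Gamma(shape = 7.8+17 = 24.8, rate = 2.9+4 = 6.9).
Mode = (α−1)/β = 23.8/6.9 = 3.4493.
Mean = α/β = 24.8/6.9 = 3.5942.
Quadratic loss ⇒ the optimal estimator is the posterior mean.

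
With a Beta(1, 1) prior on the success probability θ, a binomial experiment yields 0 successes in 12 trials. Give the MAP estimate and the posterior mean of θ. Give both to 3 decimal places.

Posterior: Beta(1+0, 1+12) = Beta(1, 13).
Since α = 1 ≤ 1 and β > 1, the Beta density is monotone decreasing on [0,1]; the mode is at 0.
Mean = 1/(1+13) = 0.071.

MAP estimate = 0.000, posterior mean = 0.071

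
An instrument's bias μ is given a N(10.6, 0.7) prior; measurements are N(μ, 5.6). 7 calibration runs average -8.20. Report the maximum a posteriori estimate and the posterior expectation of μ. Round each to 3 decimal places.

Posterior for μ is Normal. Precision-weighted mean: (1/0.7·10.6 + 7/5.6·-8.20) / (1/0.7 + 7/5.6) = 1.827.
A Normal posterior is symmetric, so mode = mean.

maximum a posteriori estimate = 1.827, posterior expectation = 1.827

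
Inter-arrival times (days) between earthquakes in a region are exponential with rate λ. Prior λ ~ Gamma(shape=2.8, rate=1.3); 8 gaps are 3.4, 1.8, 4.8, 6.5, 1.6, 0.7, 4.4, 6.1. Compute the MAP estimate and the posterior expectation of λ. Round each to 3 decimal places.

MAP estimate = 0.320, posterior expectation = 0.353

Σ times = 29.3. Posterior: Gamma(shape = 2.8+8 = 10.8, rate = 1.3+29.3 = 30.6).
Mode = (α−1)/β = 9.8/30.6 = 0.320.
Mean = α/β = 10.8/30.6 = 0.353.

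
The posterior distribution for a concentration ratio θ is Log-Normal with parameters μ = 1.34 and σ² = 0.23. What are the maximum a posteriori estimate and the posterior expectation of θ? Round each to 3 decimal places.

maximum a posteriori estimate = 3.034, posterior expectation = 4.284

Mode = exp(μ − σ²) = exp(1.11) = 3.034.
Mean = exp(μ + σ²/2) = exp(1.455) = 4.284.
The mean is pulled above the mode by the posterior's right skew.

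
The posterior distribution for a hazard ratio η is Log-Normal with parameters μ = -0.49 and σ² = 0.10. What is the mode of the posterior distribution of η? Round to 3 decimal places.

Mode = exp(μ − σ²) = exp(-0.59) = 0.554.
Mean = exp(μ + σ²/2) = exp(-0.440) = 0.644.
This is the posterior mode — the MAP estimate.

0.554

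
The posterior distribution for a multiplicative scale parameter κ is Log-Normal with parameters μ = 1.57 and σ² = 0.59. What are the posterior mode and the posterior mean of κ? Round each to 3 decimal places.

Mode = exp(μ − σ²) = exp(0.98) = 2.664.
Mean = exp(μ + σ²/2) = exp(1.865) = 6.456.

posterior mode = 2.664, posterior mean = 6.456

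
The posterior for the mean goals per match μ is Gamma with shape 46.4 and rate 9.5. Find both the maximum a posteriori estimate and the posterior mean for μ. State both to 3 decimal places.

MAP = 4.779; posterior mean = 4.884

Mode = (α−1)/β = 45.4/9.5 = 4.779.
Mean = α/β = 46.4/9.5 = 4.884.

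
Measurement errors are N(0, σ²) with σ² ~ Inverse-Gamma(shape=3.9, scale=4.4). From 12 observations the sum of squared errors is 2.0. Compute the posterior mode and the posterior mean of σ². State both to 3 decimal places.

σ²_MAP = 0.495, E[σ²|data] = 0.607

Posterior: Inverse-Gamma(shape = 3.9+12/2 = 9.9, scale = 4.4+2.0/2 = 5.4).
Mode = β/(α+1) = 5.4/10.9 = 0.495.
Mean = β/(α−1) = 5.4/8.9 = 0.607.
The mean is pulled above the mode by the posterior's right skew.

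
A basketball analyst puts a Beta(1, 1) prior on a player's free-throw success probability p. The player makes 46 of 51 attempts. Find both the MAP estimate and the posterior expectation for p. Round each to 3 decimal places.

MAP = 0.902, posterior mean = 0.887

Posterior: Beta(1+46, 1+5) = Beta(47, 6).
Mode = (47−1)/(47+6−2) = 46/51 = 0.902.
With a flat prior the MAP equals the MLE, 46/51.
Mean = 47/(47+6) = 47/53 = 0.887.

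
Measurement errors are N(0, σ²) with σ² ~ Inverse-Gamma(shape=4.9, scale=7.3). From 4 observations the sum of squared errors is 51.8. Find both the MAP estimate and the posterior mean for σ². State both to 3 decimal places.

MAP = 4.203, posterior mean = 5.627

Posterior: Inverse-Gamma(shape = 4.9+4/2 = 6.9, scale = 7.3+51.8/2 = 33.2).
Mode = β/(α+1) = 33.2/7.9 = 4.203.
Mean = β/(α−1) = 33.2/5.9 = 5.627.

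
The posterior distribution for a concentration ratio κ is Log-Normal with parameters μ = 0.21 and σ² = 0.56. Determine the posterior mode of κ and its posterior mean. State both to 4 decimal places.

Mode = exp(μ − σ²) = exp(-0.35) = 0.7047.
Mean = exp(μ + σ²/2) = exp(0.490) = 1.6323.
The mean is pulled above the mode by the posterior's right skew.

MAP = 0.7047; posterior mean = 1.6323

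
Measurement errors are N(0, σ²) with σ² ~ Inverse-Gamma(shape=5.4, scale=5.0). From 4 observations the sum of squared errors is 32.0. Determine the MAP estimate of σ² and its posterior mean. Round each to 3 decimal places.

Posterior: Inverse-Gamma(shape = 5.4+4/2 = 7.4, scale = 5.0+32.0/2 = 21.0).
Mode = β/(α+1) = 21.0/8.4 = 2.500.
Mean = β/(α−1) = 21.0/6.4 = 3.281.
Mean > mode: the posterior has a right tail.

MAP = 2.500, posterior mean = 3.281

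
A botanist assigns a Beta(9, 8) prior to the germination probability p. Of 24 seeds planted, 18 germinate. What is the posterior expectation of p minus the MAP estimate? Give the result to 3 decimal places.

-0.008

Posterior: Beta(9+18, 8+6) = Beta(27, 14).
Mode = (27−1)/(27+14−2) = 26/39 = 0.667.
Mean = 27/(27+14) = 27/41 = 0.659.
Difference = 0.659 − 0.667 = -0.008.
Mode > mean: the posterior has a left tail.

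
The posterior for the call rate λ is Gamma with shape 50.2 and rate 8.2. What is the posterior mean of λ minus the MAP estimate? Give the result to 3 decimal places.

Mode = (α−1)/β = 49.2/8.2 = 6.000.
Mean = α/β = 50.2/8.2 = 6.122.
Difference = 6.122 − 6.000 = 0.122.
Mean > mode: the posterior has a right tail.

0.122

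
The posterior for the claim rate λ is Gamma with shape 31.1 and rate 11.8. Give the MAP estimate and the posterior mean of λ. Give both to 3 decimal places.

Mode = (α−1)/β = 30.1/11.8 = 2.551.
Mean = α/β = 31.1/11.8 = 2.636.

MAP estimate = 2.551, posterior mean = 2.636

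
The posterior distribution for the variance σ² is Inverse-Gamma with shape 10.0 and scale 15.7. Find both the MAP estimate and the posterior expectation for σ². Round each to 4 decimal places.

MAP = 1.4273; posterior mean = 1.7444

Mode = β/(α+1) = 15.7/11.0 = 1.4273.
Mean = β/(α−1) = 15.7/9.0 = 1.7444.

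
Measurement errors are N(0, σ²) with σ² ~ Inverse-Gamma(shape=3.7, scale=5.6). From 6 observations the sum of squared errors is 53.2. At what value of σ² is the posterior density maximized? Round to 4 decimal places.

4.1818

Posterior: Inverse-Gamma(shape = 3.7+6/2 = 6.7, scale = 5.6+53.2/2 = 32.2).
Mode = β/(α+1) = 32.2/7.7 = 4.1818.
Mean = β/(α−1) = 32.2/5.7 = 5.6491.
This is the posterior mode — the MAP estimate.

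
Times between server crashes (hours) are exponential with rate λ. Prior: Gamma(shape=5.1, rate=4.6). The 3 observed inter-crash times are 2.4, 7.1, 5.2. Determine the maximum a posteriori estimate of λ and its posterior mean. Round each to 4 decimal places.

Σ times = 14.7. Posterior: Gamma(shape = 5.1+3 = 8.1, rate = 4.6+14.7 = 19.3).
Mode = (α−1)/β = 7.1/19.3 = 0.3679.
Mean = α/β = 8.1/19.3 = 0.4197.
Right-skewed posterior ⇒ mode < mean.

λ_MAP = 0.3679, E[λ|data] = 0.4197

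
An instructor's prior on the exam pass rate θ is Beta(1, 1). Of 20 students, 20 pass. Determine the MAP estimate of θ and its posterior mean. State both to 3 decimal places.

MAP = 1.000; posterior mean = 0.955

Posterior: Beta(1+20, 1+0) = Beta(21, 1).
Since β = 1 ≤ 1 and α > 1, the Beta density is monotone increasing on [0,1]; the mode is at 1.
Mean = 21/(21+1) = 0.955.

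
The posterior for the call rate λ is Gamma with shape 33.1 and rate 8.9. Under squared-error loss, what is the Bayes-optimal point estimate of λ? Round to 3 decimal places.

3.719

Mode = (α−1)/β = 32.1/8.9 = 3.607.
Mean = α/β = 33.1/8.9 = 3.719.
Squared-error loss ⇒ the optimal estimator is the posterior mean.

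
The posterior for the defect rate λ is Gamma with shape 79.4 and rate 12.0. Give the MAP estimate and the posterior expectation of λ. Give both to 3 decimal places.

MAP = 6.533, posterior mean = 6.617

Mode = (α−1)/β = 78.4/12.0 = 6.533.
Mean = α/β = 79.4/12.0 = 6.617.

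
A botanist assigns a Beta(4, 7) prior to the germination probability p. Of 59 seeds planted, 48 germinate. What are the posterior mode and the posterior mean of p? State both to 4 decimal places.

MAP = 0.7500, posterior mean = 0.7429

Posterior: Beta(4+48, 7+11) = Beta(52, 18).
Mode = (52−1)/(52+18−2) = 51/68 = 0.7500.
Mean = 52/(52+18) = 52/70 = 0.7429.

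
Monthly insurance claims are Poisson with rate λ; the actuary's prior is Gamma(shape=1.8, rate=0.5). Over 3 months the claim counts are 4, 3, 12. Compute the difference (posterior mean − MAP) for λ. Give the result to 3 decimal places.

Σ counts = 19. Posterior: Gamma(shape = 1.8+19 = 20.8, rate = 0.5+3 = 3.5).
Mode = (α−1)/β = 19.8/3.5 = 5.657.
Mean = α/β = 20.8/3.5 = 5.943.
Difference = 5.943 − 5.657 = 0.286.
Mean > mode: the posterior has a right tail.

0.286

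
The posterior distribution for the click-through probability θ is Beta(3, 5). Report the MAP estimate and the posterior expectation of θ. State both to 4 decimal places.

MAP = 0.3333, posterior mean = 0.3750

Mode = (3−1)/(3+5−2) = 2/6 = 0.3333.
Mean = 3/(3+5) = 3/8 = 0.3750.
Mean > mode: the posterior has a right tail.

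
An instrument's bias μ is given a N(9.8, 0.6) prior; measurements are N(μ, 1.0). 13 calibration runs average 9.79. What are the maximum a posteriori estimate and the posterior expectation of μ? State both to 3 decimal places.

Posterior for μ is Normal. Precision-weighted mean: (1/0.6·9.8 + 13/1.0·9.79) / (1/0.6 + 13/1.0) = 9.791.
A Normal posterior is symmetric, so mode = mean.

MAP: 9.791. Posterior mean: 9.791.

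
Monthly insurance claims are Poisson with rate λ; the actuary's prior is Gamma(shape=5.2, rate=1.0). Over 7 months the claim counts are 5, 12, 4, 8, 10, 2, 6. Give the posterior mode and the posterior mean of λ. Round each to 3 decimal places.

MAP = 6.400; posterior mean = 6.525

Σ counts = 47. Posterior: Gamma(shape = 5.2+47 = 52.2, rate = 1.0+7 = 8.0).
Mode = (α−1)/β = 51.2/8.0 = 6.400.
Mean = α/β = 52.2/8.0 = 6.525.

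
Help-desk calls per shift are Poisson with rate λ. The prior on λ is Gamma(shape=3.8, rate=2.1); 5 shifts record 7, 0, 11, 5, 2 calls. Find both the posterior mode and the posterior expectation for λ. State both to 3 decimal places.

Σ counts = 25. Posterior: Gamma(shape = 3.8+25 = 28.8, rate = 2.1+5 = 7.1).
Mode = (α−1)/β = 27.8/7.1 = 3.915.
Mean = α/β = 28.8/7.1 = 4.056.

MAP: 3.915. Posterior mean: 4.056.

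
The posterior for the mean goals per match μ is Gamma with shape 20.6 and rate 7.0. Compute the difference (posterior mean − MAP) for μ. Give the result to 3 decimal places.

0.143

Mode = (α−1)/β = 19.6/7.0 = 2.800.
Mean = α/β = 20.6/7.0 = 2.943.
Difference = 2.943 − 2.800 = 0.143.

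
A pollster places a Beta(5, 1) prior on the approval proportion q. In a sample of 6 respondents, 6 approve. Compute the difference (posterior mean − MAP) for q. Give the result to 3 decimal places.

-0.083

Posterior: Beta(5+6, 1+0) = Beta(11, 1).
Since β = 1 ≤ 1 and α > 1, the Beta density is monotone increasing on [0,1]; the mode is at 1.
Mean = 11/(11+1) = 0.917.
Difference = 0.917 − 1.000 = -0.083.
Mode > mean: the posterior has a left tail.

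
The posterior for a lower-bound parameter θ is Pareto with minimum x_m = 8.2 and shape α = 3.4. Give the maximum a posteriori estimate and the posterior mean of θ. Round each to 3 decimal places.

The Pareto density is strictly decreasing on [x_m, ∞), so the mode is x_m = 8.200.
Mean = α·x_m/(α−1) = 3.4·8.2/2.4 = 11.617.

MAP = 8.200, posterior mean = 11.617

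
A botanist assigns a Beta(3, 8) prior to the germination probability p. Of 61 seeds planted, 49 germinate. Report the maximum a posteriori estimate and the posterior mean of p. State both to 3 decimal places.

Posterior: Beta(3+49, 8+12) = Beta(52, 20).
Mode = (52−1)/(52+20−2) = 51/70 = 0.729.
Mean = 52/(52+20) = 52/72 = 0.722.

MAP: 0.729. Posterior mean: 0.722.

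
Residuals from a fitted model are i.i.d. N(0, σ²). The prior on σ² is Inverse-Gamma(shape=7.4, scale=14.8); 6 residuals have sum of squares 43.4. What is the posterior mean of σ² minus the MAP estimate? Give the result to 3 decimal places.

0.681

Posterior: Inverse-Gamma(shape = 7.4+6/2 = 10.4, scale = 14.8+43.4/2 = 36.5).
Mode = β/(α+1) = 36.5/11.4 = 3.202.
Mean = β/(α−1) = 36.5/9.4 = 3.883.
Difference = 3.883 − 3.202 = 0.681.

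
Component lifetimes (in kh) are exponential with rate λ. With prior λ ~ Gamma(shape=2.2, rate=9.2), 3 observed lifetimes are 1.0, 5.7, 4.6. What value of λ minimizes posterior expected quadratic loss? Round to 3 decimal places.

0.254

Σ times = 11.3. Posterior: Gamma(shape = 2.2+3 = 5.2, rate = 9.2+11.3 = 20.5).
Mode = (α−1)/β = 4.2/20.5 = 0.205.
Mean = α/β = 5.2/20.5 = 0.254.
Quadratic loss ⇒ the optimal estimator is the posterior mean.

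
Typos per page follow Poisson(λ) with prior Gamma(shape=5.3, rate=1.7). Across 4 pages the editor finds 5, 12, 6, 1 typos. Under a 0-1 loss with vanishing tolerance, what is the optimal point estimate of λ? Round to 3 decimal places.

4.965

Σ counts = 24. Posterior: Gamma(shape = 5.3+24 = 29.3, rate = 1.7+4 = 5.7).
Mode = (α−1)/β = 28.3/5.7 = 4.965.
Mean = α/β = 29.3/5.7 = 5.140.
This is the posterior mode — the MAP estimate.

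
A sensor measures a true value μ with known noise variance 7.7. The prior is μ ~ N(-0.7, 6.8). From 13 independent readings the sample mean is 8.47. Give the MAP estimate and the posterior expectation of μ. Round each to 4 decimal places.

MAP: 7.7353. Posterior mean: 7.7353.

Posterior for μ is Normal. Precision-weighted mean: (1/6.8·-0.7 + 13/7.7·8.47) / (1/6.8 + 13/7.7) = 7.7353.
A Normal posterior is symmetric, so mode = mean.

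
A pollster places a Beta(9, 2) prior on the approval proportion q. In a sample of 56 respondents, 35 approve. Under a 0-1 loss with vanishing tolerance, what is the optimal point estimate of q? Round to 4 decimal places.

0.6615

Posterior: Beta(9+35, 2+21) = Beta(44, 23).
Mode = (44−1)/(44+23−2) = 43/65 = 0.6615.
Mean = 44/(44+23) = 44/67 = 0.6567.
This is the posterior mode — the MAP estimate.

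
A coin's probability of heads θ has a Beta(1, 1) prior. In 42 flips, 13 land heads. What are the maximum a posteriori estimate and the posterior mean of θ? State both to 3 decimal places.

Posterior: Beta(1+13, 1+29) = Beta(14, 30).
Mode = (14−1)/(14+30−2) = 13/42 = 0.310.
With a flat prior the MAP equals the MLE, 13/42.
Mean = 14/(14+30) = 14/44 = 0.318.

θ_MAP = 0.310, E[θ|data] = 0.318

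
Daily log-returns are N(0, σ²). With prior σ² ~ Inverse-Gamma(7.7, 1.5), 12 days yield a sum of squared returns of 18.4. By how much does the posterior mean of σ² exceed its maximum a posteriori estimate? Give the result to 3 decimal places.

0.115

Posterior: Inverse-Gamma(shape = 7.7+12/2 = 13.7, scale = 1.5+18.4/2 = 10.7).
Mode = β/(α+1) = 10.7/14.7 = 0.728.
Mean = β/(α−1) = 10.7/12.7 = 0.843.
Difference = 0.843 − 0.728 = 0.115.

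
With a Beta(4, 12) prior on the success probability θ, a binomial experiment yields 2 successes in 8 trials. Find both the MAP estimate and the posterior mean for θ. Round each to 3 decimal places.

MAP: 0.227. Posterior mean: 0.250.

Posterior: Beta(4+2, 12+6) = Beta(6, 18).
Mode = (6−1)/(6+18−2) = 5/22 = 0.227.
Mean = 6/(6+18) = 6/24 = 0.250.
Right-skewed posterior ⇒ mode < mean.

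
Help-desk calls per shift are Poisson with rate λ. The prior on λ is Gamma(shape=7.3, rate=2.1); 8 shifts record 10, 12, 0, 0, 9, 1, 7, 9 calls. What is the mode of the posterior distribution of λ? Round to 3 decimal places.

5.376

Σ counts = 48. Posterior: Gamma(shape = 7.3+48 = 55.3, rate = 2.1+8 = 10.1).
Mode = (α−1)/β = 54.3/10.1 = 5.376.
Mean = α/β = 55.3/10.1 = 5.475.
This is the posterior mode — the MAP estimate.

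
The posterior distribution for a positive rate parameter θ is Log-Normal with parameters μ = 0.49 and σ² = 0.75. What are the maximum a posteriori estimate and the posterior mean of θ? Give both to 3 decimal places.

θ_MAP = 0.771, E[θ|data] = 2.375

Mode = exp(μ − σ²) = exp(-0.26) = 0.771.
Mean = exp(μ + σ²/2) = exp(0.865) = 2.375.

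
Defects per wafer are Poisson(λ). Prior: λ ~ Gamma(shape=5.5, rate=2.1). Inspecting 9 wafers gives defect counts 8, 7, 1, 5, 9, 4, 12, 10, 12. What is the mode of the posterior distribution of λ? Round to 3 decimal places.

Σ counts = 68. Posterior: Gamma(shape = 5.5+68 = 73.5, rate = 2.1+9 = 11.1).
Mode = (α−1)/β = 72.5/11.1 = 6.532.
Mean = α/β = 73.5/11.1 = 6.622.
This is the posterior mode — the MAP estimate.

6.532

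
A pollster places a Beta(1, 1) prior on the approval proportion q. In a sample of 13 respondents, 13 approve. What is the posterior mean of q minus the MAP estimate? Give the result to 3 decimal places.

-0.067

Posterior: Beta(1+13, 1+0) = Beta(14, 1).
Since β = 1 ≤ 1 and α > 1, the Beta density is monotone increasing on [0,1]; the mode is at 1.
Mean = 14/(14+1) = 0.933.
Difference = 0.933 − 1.000 = -0.067.
Left-skewed posterior ⇒ mean < mode.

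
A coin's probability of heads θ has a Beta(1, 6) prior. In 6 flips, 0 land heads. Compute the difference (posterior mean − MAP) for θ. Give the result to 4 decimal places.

Posterior: Beta(1+0, 6+6) = Beta(1, 12).
Since α = 1 ≤ 1 and β > 1, the Beta density is monotone decreasing on [0,1]; the mode is at 0.
Mean = 1/(1+12) = 0.0769.
Difference = 0.0769 − 0.0000 = 0.0769.
Right-skewed posterior ⇒ mode < mean.

0.0769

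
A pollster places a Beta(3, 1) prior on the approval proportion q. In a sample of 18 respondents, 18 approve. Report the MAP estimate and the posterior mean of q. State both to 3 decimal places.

Posterior: Beta(3+18, 1+0) = Beta(21, 1).
Since β = 1 ≤ 1 and α > 1, the Beta density is monotone increasing on [0,1]; the mode is at 1.
Mean = 21/(21+1) = 0.955.
Mode > mean: the posterior has a left tail.

MAP: 1.000. Posterior mean: 0.955.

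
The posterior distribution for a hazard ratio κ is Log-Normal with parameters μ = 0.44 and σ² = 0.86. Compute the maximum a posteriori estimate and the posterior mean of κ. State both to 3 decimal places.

Mode = exp(μ − σ²) = exp(-0.42) = 0.657.
Mean = exp(μ + σ²/2) = exp(0.870) = 2.387.
Right-skewed posterior ⇒ mode < mean.

maximum a posteriori estimate = 0.657, posterior mean = 2.387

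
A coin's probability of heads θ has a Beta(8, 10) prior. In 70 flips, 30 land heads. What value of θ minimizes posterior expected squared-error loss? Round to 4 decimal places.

Posterior: Beta(8+30, 10+40) = Beta(38, 50).
Mode = (38−1)/(38+50−2) = 37/86 = 0.4302.
Mean = 38/(38+50) = 38/88 = 0.4318.
Squared-error loss ⇒ the optimal estimator is the posterior mean.

0.4318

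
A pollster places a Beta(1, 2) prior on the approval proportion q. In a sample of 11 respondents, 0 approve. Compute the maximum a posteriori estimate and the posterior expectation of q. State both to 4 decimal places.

q_MAP = 0.0000, E[q|data] = 0.0714

Posterior: Beta(1+0, 2+11) = Beta(1, 13).
Since α = 1 ≤ 1 and β > 1, the Beta density is monotone decreasing on [0,1]; the mode is at 0.
Mean = 1/(1+13) = 0.0714.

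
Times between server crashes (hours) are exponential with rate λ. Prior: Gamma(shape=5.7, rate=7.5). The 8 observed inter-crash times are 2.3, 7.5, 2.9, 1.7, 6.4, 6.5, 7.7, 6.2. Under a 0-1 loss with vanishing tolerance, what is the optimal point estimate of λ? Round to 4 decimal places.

Σ times = 41.2. Posterior: Gamma(shape = 5.7+8 = 13.7, rate = 7.5+41.2 = 48.7).
Mode = (α−1)/β = 12.7/48.7 = 0.2608.
Mean = α/β = 13.7/48.7 = 0.2813.
This is the posterior mode — the MAP estimate.

0.2608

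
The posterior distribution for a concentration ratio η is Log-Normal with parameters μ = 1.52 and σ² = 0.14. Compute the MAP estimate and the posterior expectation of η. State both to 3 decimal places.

Mode = exp(μ − σ²) = exp(1.38) = 3.975.
Mean = exp(μ + σ²/2) = exp(1.590) = 4.904.
The mean is pulled above the mode by the posterior's right skew.

MAP: 3.975. Posterior mean: 4.904.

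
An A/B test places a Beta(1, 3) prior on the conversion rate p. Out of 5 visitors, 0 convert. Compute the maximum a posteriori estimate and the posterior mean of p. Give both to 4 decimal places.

MAP: 0.0000. Posterior mean: 0.1111.

Posterior: Beta(1+0, 3+5) = Beta(1, 8).
Since α = 1 ≤ 1 and β > 1, the Beta density is monotone decreasing on [0,1]; the mode is at 0.
Mean = 1/(1+8) = 0.1111.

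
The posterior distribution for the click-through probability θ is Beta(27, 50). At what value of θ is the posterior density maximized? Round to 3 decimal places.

Mode = (27−1)/(27+50−2) = 26/75 = 0.347.
Mean = 27/(27+50) = 27/77 = 0.351.
This is the posterior mode — the MAP estimate.

0.347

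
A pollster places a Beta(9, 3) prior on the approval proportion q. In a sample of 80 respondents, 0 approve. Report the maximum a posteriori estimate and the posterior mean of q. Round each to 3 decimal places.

Posterior: Beta(9+0, 3+80) = Beta(9, 83).
Mode = (9−1)/(9+83−2) = 8/90 = 0.089.
Mean = 9/(9+83) = 9/92 = 0.098.
The posterior is right-skewed, so the mean exceeds the mode.

MAP = 0.089, posterior mean = 0.098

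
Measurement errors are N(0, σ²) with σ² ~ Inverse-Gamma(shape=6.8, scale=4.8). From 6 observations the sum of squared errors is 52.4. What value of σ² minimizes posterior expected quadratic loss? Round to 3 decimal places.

Posterior: Inverse-Gamma(shape = 6.8+6/2 = 9.8, scale = 4.8+52.4/2 = 31.0).
Mode = β/(α+1) = 31.0/10.8 = 2.870.
Mean = β/(α−1) = 31.0/8.8 = 3.523.
Quadratic loss ⇒ the optimal estimator is the posterior mean.

3.523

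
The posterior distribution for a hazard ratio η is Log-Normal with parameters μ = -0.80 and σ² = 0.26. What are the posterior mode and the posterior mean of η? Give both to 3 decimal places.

posterior mode = 0.346, posterior mean = 0.512

Mode = exp(μ − σ²) = exp(-1.06) = 0.346.
Mean = exp(μ + σ²/2) = exp(-0.670) = 0.512.
Right-skewed posterior ⇒ mode < mean.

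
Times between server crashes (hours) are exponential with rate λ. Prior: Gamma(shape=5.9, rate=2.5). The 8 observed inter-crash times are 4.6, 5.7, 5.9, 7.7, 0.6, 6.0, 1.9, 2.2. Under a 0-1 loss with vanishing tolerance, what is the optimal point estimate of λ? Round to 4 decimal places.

Σ times = 34.6. Posterior: Gamma(shape = 5.9+8 = 13.9, rate = 2.5+34.6 = 37.1).
Mode = (α−1)/β = 12.9/37.1 = 0.3477.
Mean = α/β = 13.9/37.1 = 0.3747.
This is the posterior mode — the MAP estimate.

0.3477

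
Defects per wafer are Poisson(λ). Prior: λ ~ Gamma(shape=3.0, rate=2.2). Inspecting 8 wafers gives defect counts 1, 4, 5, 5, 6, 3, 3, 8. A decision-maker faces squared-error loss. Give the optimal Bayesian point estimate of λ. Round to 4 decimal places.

Σ counts = 35. Posterior: Gamma(shape = 3.0+35 = 38.0, rate = 2.2+8 = 10.2).
Mode = (α−1)/β = 37.0/10.2 = 3.6275.
Mean = α/β = 38.0/10.2 = 3.7255.
Squared-error loss ⇒ the optimal estimator is the posterior mean.

3.7255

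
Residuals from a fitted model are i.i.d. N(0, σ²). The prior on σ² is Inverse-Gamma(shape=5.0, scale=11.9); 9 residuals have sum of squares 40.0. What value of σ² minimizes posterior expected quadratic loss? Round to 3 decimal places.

3.753

Posterior: Inverse-Gamma(shape = 5.0+9/2 = 9.5, scale = 11.9+40.0/2 = 31.9).
Mode = β/(α+1) = 31.9/10.5 = 3.038.
Mean = β/(α−1) = 31.9/8.5 = 3.753.
Quadratic loss ⇒ the optimal estimator is the posterior mean.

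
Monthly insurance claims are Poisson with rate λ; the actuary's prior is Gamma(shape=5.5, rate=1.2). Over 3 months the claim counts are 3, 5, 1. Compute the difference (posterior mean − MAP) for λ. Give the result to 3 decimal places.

0.238

Σ counts = 9. Posterior: Gamma(shape = 5.5+9 = 14.5, rate = 1.2+3 = 4.2).
Mode = (α−1)/β = 13.5/4.2 = 3.214.
Mean = α/β = 14.5/4.2 = 3.452.
Difference = 3.452 − 3.214 = 0.238.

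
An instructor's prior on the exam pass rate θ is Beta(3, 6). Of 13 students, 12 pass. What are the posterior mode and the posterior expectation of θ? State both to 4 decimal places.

MAP = 0.7000; posterior mean = 0.6818

Posterior: Beta(3+12, 6+1) = Beta(15, 7).
Mode = (15−1)/(15+7−2) = 14/20 = 0.7000.
Mean = 15/(15+7) = 15/22 = 0.6818.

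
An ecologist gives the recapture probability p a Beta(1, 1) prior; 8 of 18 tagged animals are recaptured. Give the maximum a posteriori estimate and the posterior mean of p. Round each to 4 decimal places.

maximum a posteriori estimate = 0.4444, posterior mean = 0.4500

Posterior: Beta(1+8, 1+10) = Beta(9, 11).
Mode = (9−1)/(9+11−2) = 8/18 = 0.4444.
With a flat prior the MAP equals the MLE, 8/18.
Mean = 9/(9+11) = 9/20 = 0.4500.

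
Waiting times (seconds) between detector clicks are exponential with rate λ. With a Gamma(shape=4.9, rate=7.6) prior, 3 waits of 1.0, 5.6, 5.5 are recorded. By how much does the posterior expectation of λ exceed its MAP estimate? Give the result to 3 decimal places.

0.051

Σ times = 12.1. Posterior: Gamma(shape = 4.9+3 = 7.9, rate = 7.6+12.1 = 19.7).
Mode = (α−1)/β = 6.9/19.7 = 0.350.
Mean = α/β = 7.9/19.7 = 0.401.
Difference = 0.401 − 0.350 = 0.051.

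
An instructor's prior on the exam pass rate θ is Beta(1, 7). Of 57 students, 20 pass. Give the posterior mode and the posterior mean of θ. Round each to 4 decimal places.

Posterior: Beta(1+20, 7+37) = Beta(21, 44).
Mode = (21−1)/(21+44−2) = 20/63 = 0.3175.
Mean = 21/(21+44) = 21/65 = 0.3231.
Right-skewed posterior ⇒ mode < mean.

MAP = 0.3175, posterior mean = 0.3231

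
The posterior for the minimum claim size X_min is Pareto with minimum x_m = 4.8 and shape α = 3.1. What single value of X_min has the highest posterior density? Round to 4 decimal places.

The Pareto density is strictly decreasing on [x_m, ∞), so the mode is x_m = 4.8000.
Mean = α·x_m/(α−1) = 3.1·4.8/2.1 = 7.0857.
This is the posterior mode — the MAP estimate.

4.8000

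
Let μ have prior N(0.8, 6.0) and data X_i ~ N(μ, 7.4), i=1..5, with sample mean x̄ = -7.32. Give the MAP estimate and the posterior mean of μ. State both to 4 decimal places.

μ_MAP = -5.7134, E[μ|data] = -5.7134

Posterior for μ is Normal. Precision-weighted mean: (1/6.0·0.8 + 5/7.4·-7.32) / (1/6.0 + 5/7.4) = -5.7134.
A Normal posterior is symmetric, so mode = mean.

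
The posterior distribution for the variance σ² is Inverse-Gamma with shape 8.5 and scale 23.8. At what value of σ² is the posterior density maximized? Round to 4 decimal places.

Mode = β/(α+1) = 23.8/9.5 = 2.5053.
Mean = β/(α−1) = 23.8/7.5 = 3.1733.
This is the posterior mode — the MAP estimate.

2.5053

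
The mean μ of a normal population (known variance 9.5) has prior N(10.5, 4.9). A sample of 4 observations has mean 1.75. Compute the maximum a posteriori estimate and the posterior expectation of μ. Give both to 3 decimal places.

Posterior for μ is Normal. Precision-weighted mean: (1/4.9·10.5 + 4/9.5·1.75) / (1/4.9 + 4/9.5) = 4.607.
A Normal posterior is symmetric, so mode = mean.

μ_MAP = 4.607, E[μ|data] = 4.607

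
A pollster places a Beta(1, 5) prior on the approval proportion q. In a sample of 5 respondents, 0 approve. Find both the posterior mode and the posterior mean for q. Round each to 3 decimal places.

Posterior: Beta(1+0, 5+5) = Beta(1, 10).
Since α = 1 ≤ 1 and β > 1, the Beta density is monotone decreasing on [0,1]; the mode is at 0.
Mean = 1/(1+10) = 0.091.

q_MAP = 0.000, E[q|data] = 0.091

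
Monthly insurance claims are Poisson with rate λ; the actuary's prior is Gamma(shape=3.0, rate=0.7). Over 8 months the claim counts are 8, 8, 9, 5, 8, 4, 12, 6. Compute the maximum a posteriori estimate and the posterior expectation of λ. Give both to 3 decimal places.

Σ counts = 60. Posterior: Gamma(shape = 3.0+60 = 63.0, rate = 0.7+8 = 8.7).
Mode = (α−1)/β = 62.0/8.7 = 7.126.
Mean = α/β = 63.0/8.7 = 7.241.

λ_MAP = 7.126, E[λ|data] = 7.241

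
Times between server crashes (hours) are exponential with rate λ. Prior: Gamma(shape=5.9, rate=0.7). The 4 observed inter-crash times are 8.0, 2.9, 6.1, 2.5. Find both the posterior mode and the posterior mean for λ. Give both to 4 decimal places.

Σ times = 19.5. Posterior: Gamma(shape = 5.9+4 = 9.9, rate = 0.7+19.5 = 20.2).
Mode = (α−1)/β = 8.9/20.2 = 0.4406.
Mean = α/β = 9.9/20.2 = 0.4901.

MAP = 0.4406; posterior mean = 0.4901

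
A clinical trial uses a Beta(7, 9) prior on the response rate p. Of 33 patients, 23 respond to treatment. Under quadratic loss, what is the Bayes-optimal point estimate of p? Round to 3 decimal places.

0.612

Posterior: Beta(7+23, 9+10) = Beta(30, 19).
Mode = (30−1)/(30+19−2) = 29/47 = 0.617.
Mean = 30/(30+19) = 30/49 = 0.612.
Quadratic loss ⇒ the optimal estimator is the posterior mean.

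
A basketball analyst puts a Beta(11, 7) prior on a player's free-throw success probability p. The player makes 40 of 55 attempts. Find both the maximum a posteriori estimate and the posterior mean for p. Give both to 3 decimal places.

MAP = 0.704, posterior mean = 0.699

Posterior: Beta(11+40, 7+15) = Beta(51, 22).
Mode = (51−1)/(51+22−2) = 50/71 = 0.704.
Mean = 51/(51+22) = 51/73 = 0.699.
Mode > mean: the posterior has a left tail.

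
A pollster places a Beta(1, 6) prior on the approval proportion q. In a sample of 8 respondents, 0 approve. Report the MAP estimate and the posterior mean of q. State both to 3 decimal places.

Posterior: Beta(1+0, 6+8) = Beta(1, 14).
Since α = 1 ≤ 1 and β > 1, the Beta density is monotone decreasing on [0,1]; the mode is at 0.
Mean = 1/(1+14) = 0.067.
The posterior is right-skewed, so the mean exceeds the mode.

MAP estimate = 0.000, posterior mean = 0.067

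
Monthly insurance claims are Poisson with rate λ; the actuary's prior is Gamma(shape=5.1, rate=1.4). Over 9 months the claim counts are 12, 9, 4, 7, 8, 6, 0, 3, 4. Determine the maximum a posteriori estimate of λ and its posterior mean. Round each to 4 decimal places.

Σ counts = 53. Posterior: Gamma(shape = 5.1+53 = 58.1, rate = 1.4+9 = 10.4).
Mode = (α−1)/β = 57.1/10.4 = 5.4904.
Mean = α/β = 58.1/10.4 = 5.5865.
Mean > mode: the posterior has a right tail.

MAP = 5.4904; posterior mean = 5.5865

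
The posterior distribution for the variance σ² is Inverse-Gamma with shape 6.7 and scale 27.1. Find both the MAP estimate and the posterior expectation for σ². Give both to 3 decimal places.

Mode = β/(α+1) = 27.1/7.7 = 3.519.
Mean = β/(α−1) = 27.1/5.7 = 4.754.

MAP: 3.519. Posterior mean: 4.754.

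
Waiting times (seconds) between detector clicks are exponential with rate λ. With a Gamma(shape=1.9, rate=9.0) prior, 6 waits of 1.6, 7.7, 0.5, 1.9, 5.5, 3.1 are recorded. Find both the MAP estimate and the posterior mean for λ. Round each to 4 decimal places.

Σ times = 20.3. Posterior: Gamma(shape = 1.9+6 = 7.9, rate = 9.0+20.3 = 29.3).
Mode = (α−1)/β = 6.9/29.3 = 0.2355.
Mean = α/β = 7.9/29.3 = 0.2696.
The mean is pulled above the mode by the posterior's right skew.

MAP = 0.2355, posterior mean = 0.2696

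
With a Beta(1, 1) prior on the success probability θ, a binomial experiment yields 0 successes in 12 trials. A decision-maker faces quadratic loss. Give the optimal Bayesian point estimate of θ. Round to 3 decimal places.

0.071

Posterior: Beta(1+0, 1+12) = Beta(1, 13).
Since α = 1 ≤ 1 and β > 1, the Beta density is monotone decreasing on [0,1]; the mode is at 0.
Mean = 1/(1+13) = 0.071.
Quadratic loss ⇒ the optimal estimator is the posterior mean.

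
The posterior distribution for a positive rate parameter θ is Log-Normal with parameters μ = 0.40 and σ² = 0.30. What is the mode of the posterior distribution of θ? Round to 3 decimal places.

1.105

Mode = exp(μ − σ²) = exp(0.10) = 1.105.
Mean = exp(μ + σ²/2) = exp(0.550) = 1.733.
This is the posterior mode — the MAP estimate.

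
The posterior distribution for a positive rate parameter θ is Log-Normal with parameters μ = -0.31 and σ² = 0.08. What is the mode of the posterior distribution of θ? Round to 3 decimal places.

Mode = exp(μ − σ²) = exp(-0.39) = 0.677.
Mean = exp(μ + σ²/2) = exp(-0.270) = 0.763.
This is the posterior mode — the MAP estimate.

0.677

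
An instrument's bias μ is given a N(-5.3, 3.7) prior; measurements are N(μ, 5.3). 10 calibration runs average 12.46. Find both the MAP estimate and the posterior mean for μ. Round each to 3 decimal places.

MAP estimate = 10.235, posterior mean = 10.235

Posterior for μ is Normal. Precision-weighted mean: (1/3.7·-5.3 + 10/5.3·12.46) / (1/3.7 + 10/5.3) = 10.235.
A Normal posterior is symmetric, so mode = mean.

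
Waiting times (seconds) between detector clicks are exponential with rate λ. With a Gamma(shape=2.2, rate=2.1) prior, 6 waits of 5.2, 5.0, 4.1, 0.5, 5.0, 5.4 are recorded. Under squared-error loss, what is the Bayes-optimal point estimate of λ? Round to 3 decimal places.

0.300

Σ times = 25.2. Posterior: Gamma(shape = 2.2+6 = 8.2, rate = 2.1+25.2 = 27.3).
Mode = (α−1)/β = 7.2/27.3 = 0.264.
Mean = α/β = 8.2/27.3 = 0.300.
Squared-error loss ⇒ the optimal estimator is the posterior mean.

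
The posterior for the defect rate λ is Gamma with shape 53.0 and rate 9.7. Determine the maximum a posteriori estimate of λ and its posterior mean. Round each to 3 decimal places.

MAP = 5.361; posterior mean = 5.464

Mode = (α−1)/β = 52.0/9.7 = 5.361.
Mean = α/β = 53.0/9.7 = 5.464.
The posterior is right-skewed, so the mean exceeds the mode.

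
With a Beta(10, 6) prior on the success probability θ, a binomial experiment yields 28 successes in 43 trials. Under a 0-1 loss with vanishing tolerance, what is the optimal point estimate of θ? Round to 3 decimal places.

0.649

Posterior: Beta(10+28, 6+15) = Beta(38, 21).
Mode = (38−1)/(38+21−2) = 37/57 = 0.649.
Mean = 38/(38+21) = 38/59 = 0.644.
This is the posterior mode — the MAP estimate.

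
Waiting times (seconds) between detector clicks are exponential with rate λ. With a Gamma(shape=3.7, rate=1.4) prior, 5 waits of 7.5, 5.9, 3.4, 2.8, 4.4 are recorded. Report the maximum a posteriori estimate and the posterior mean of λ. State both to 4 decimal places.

MAP = 0.3031; posterior mean = 0.3425

Σ times = 24.0. Posterior: Gamma(shape = 3.7+5 = 8.7, rate = 1.4+24.0 = 25.4).
Mode = (α−1)/β = 7.7/25.4 = 0.3031.
Mean = α/β = 8.7/25.4 = 0.3425.
Mean > mode: the posterior has a right tail.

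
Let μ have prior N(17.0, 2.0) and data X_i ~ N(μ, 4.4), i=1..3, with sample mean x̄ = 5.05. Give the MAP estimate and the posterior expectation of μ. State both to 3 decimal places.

Posterior for μ is Normal. Precision-weighted mean: (1/2.0·17.0 + 3/4.4·5.05) / (1/2.0 + 3/4.4) = 10.106.
A Normal posterior is symmetric, so mode = mean.

MAP: 10.106. Posterior mean: 10.106.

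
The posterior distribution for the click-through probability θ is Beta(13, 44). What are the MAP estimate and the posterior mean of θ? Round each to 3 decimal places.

Mode = (13−1)/(13+44−2) = 12/55 = 0.218.
Mean = 13/(13+44) = 13/57 = 0.228.

MAP = 0.218; posterior mean = 0.228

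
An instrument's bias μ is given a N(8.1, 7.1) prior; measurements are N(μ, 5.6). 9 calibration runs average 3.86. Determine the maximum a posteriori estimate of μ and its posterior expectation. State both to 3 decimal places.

Posterior for μ is Normal. Precision-weighted mean: (1/7.1·8.1 + 9/5.6·3.86) / (1/7.1 + 9/5.6) = 4.202.
A Normal posterior is symmetric, so mode = mean.

MAP = 4.202, posterior mean = 4.202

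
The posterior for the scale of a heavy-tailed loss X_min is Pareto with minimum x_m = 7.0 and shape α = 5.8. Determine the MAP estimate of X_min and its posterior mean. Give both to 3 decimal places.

The Pareto density is strictly decreasing on [x_m, ∞), so the mode is x_m = 7.000.
Mean = α·x_m/(α−1) = 5.8·7.0/4.8 = 8.458.

MAP: 7.000. Posterior mean: 8.458.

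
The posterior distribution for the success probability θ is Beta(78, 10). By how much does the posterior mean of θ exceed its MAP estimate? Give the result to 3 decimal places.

Mode = (78−1)/(78+10−2) = 77/86 = 0.895.
Mean = 78/(78+10) = 78/88 = 0.886.
Difference = 0.886 − 0.895 = -0.009.
Left-skewed posterior ⇒ mean < mode.

-0.009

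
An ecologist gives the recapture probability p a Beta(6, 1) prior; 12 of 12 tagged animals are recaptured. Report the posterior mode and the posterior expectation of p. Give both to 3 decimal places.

MAP = 1.000, posterior mean = 0.947

Posterior: Beta(6+12, 1+0) = Beta(18, 1).
Since β = 1 ≤ 1 and α > 1, the Beta density is monotone increasing on [0,1]; the mode is at 1.
Mean = 18/(18+1) = 0.947.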